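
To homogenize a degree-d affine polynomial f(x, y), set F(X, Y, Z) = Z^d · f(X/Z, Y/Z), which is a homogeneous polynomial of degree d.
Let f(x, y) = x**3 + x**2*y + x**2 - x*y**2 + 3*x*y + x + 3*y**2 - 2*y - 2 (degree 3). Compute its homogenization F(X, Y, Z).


F(X, Y, Z) = X**3 + X**2*Y + X**2*Z - X*Y**2 + 3*X*Y*Z + X*Z**2 + 3*Y**2*Z - 2*Y*Z**2 - 2*Z**3

deg(f) = 3.
Substitute x = X/Z, y = Y/Z into f, then multiply by Z^3.
  monomial 1·x^3·y^0 ↦ 1·X^3·Y^0·Z^0.
  monomial 1·x^2·y^1 ↦ 1·X^2·Y^1·Z^0.
  monomial 1·x^2·y^0 ↦ 1·X^2·Y^0·Z^1.
  monomial -1·x^1·y^2 ↦ -1·X^1·Y^2·Z^0.
  monomial 3·x^1·y^1 ↦ 3·X^1·Y^1·Z^1.
  monomial 1·x^1·y^0 ↦ 1·X^1·Y^0·Z^2.
  monomial 3·x^0·y^2 ↦ 3·X^0·Y^2·Z^1.
  monomial -2·x^0·y^1 ↦ -2·X^0·Y^1·Z^2.
  monomial -2·x^0·y^0 ↦ -2·X^0·Y^0·Z^3.
Collecting: F(X, Y, Z) = X**3 + X**2*Y + X**2*Z - X*Y**2 + 3*X*Y*Z + X*Z**2 + 3*Y**2*Z - 2*Y*Z**2 - 2*Z**3.


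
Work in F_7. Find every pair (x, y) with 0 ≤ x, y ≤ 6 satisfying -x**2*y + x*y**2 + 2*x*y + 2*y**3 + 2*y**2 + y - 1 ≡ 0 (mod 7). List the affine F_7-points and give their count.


Affine F_7-points: {(2, 6), (3, 5), (4, 1), (4, 5), (6, 1), (6, 3), (6, 6)}; count = 7.

For each of the 49 pairs (x, y) ∈ F_7², evaluate f(x, y) mod 7. Record the zeros.
  x = 0: [0↦6, 1↦4, 2↦4, 3↦4, 4↦2, 5↦3, 6↦5]  zeros at y ∈ ∅
  x = 1: [0↦6, 1↦6, 2↦3, 3↦2, 4↦1, 5↦5, 6↦5]  zeros at y ∈ ∅
  x = 2: [0↦6, 1↦6, 2↦5, 3↦1, 4↦6, 5↦4, 6↦0]  zeros at y ∈ {6}
  x = 3: [0↦6, 1↦4, 2↦3, 3↦1, 4↦3, 5↦0, 6↦4]  zeros at y ∈ {5}
  x = 4: [0↦6, 1↦0, 2↦4, 3↦2, 4↦6, 5↦0, 6↦3]  zeros at y ∈ {1, 5}
  x = 5: [0↦6, 1↦1, 2↦1, 3↦4, 4↦1, 5↦4, 6↦4]  zeros at y ∈ ∅
  x = 6: [0↦6, 1↦0, 2↦1, 3↦0, 4↦2, 5↦5, 6↦0]  zeros at y ∈ {1, 3, 6}
Collecting zeros: affine points = {(2, 6), (3, 5), (4, 1), (4, 5), (6, 1), (6, 3), (6, 6)}.
Total count |C(F_7)_aff| = 7.


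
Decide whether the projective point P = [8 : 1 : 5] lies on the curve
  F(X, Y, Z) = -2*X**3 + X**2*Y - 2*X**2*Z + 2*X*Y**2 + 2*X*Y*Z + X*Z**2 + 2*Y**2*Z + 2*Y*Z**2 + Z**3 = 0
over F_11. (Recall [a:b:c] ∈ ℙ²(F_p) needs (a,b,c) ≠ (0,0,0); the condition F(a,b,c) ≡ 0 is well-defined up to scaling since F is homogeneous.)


F(8,1,5) ≡ 3 (mod 11); P is NOT on the curve.

Evaluate F(8, 1, 5) term-by-term (mod 11).
  -2*X**3 ↦ -2·512·1·1 = -1024
  X**2*Y ↦ 1·64·1·1 = 64
  -2*X**2*Z ↦ -2·64·1·5 = -640
  2*X*Y**2 ↦ 2·8·1·1 = 16
  2*X*Y*Z ↦ 2·8·1·5 = 80
  X*Z**2 ↦ 1·8·1·25 = 200
  2*Y**2*Z ↦ 2·1·1·5 = 10
  2*Y*Z**2 ↦ 2·1·1·25 = 50
  Z**3 ↦ 1·1·1·125 = 125
Sum: F(8, 1, 5) = (-1024) + (64) + (-640) + (16) + (80) + (200) + (10) + (50) + (125) = -1119.
Reducing mod 11: -1119 ≡ 3 (mod 11).
Since F(a, b, c) ≡ 3 ≠ 0 (mod 11), P does NOT lie on the curve.


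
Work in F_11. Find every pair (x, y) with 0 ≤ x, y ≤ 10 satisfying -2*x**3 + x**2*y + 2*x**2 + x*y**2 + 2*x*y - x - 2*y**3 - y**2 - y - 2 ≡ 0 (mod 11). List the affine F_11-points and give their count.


Affine F_11-points: {(0, 10), (3, 8), (5, 5), (8, 3), (10, 4)}; count = 5.

For each of the 121 pairs (x, y) ∈ F_11², evaluate f(x, y) mod 11. Record the zeros.
  x = 0: [0↦9, 1↦5, 2↦9, 3↦9, 4↦4, 5↦4, 6↦8, 7↦4, 8↦2, 9↦1, 10↦0]  zeros at y ∈ {10}
  x = 1: [0↦8, 1↦8, 2↦7, 3↦4, 4↦9, 5↦10, 6↦6, 7↦7, 8↦1, 9↦9, 10↦8]  zeros at y ∈ ∅
  x = 2: [0↦10, 1↦5, 2↦1, 3↦8, 4↦3, 5↦7, 6↦8, 7↦5, 8↦8, 9↦5, 10↦6]  zeros at y ∈ ∅
  x = 3: [0↦3, 1↦6, 2↦1, 3↦9, 4↦7, 5↦5, 6↦2, 7↦8, 8↦0, 9↦10, 10↦4]  zeros at y ∈ {8}
  x = 4: [0↦8, 1↦10, 2↦6, 3↦6, 4↦9, 5↦3, 6↦9, 7↦4, 8↦9, 9↦1, 10↦1]  zeros at y ∈ ∅
  x = 5: [0↦2, 1↦5, 2↦4, 3↦9, 4↦8, 5↦0, 6↦6, 7↦3, 8↦1, 9↦10, 10↦7]  zeros at y ∈ {5}
  x = 6: [0↦6, 1↦1, 2↦5, 3↦6, 4↦3, 5↦6, 6↦3, 7↦4, 8↦8, 9↦3, 10↦10]  zeros at y ∈ ∅
  x = 7: [0↦8, 1↦8, 2↦8, 3↦7, 4↦4, 5↦9, 6↦10, 7↦6, 8↦7, 9↦1, 10↦9]  zeros at y ∈ ∅
  x = 8: [0↦7, 1↦3, 2↦1, 3↦0, 4↦10, 5↦8, 6↦4, 7↦8, 8↦8, 9↦3, 10↦3]  zeros at y ∈ {3}
  x = 9: [0↦2, 1↦7, 2↦5, 3↦6, 4↦9, 5↦2, 6↦6, 7↦9, 8↦10, 9↦8, 10↦2]  zeros at y ∈ ∅
  x = 10: [0↦3, 1↦8, 2↦8, 3↦2, 4↦0, 5↦1, 6↦4, 7↦8, 8↦1, 9↦4, 10↦5]  zeros at y ∈ {4}
Collecting zeros: affine points = {(0, 10), (3, 8), (5, 5), (8, 3), (10, 4)}.
Total count |C(F_11)_aff| = 5.


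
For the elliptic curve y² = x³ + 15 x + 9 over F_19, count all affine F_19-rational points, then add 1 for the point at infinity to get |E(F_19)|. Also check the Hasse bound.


Affine points = {(0, 3), (0, 16), (1, 5), (1, 14), (2, 3), (2, 16), (3, 9), (3, 10), (4, 0), (5, 0), (6, 7), (6, 12), (7, 1), (7, 18), (10, 0), (11, 2), (11, 17), (12, 6), (12, 13), (13, 8), (13, 11), (17, 3), (17, 16)}; affine count = 23; |E(F_19)| = 24.

Discriminant check: Δ ∝ 4a³ + 27b² = 4·15³ + 27·9² = 4·3375 + 27·81 ≡ 12 (mod 19). Nonzero ⇒ E is nonsingular.
For each x ∈ F_19, compute rhs = x³ + 15·x + 9 mod 19, then count y ∈ F_19 with y² ≡ rhs.
  x = 0: rhs = 9, matching y values: 3, 16 (2 points).
  x = 1: rhs = 6, matching y values: 5, 14 (2 points).
  x = 2: rhs = 9, matching y values: 3, 16 (2 points).
  x = 3: rhs = 5, matching y values: 9, 10 (2 points).
  x = 4: rhs = 0, matching y values: 0 (1 points).
  x = 5: rhs = 0, matching y values: 0 (1 points).
  x = 6: rhs = 11, matching y values: 7, 12 (2 points).
  x = 7: rhs = 1, matching y values: 1, 18 (2 points).
  x = 8: rhs = 14, matching y values: none (0 points).
  x = 9: rhs = 18, matching y values: none (0 points).
  x = 10: rhs = 0, matching y values: 0 (1 points).
  x = 11: rhs = 4, matching y values: 2, 17 (2 points).
  x = 12: rhs = 17, matching y values: 6, 13 (2 points).
  x = 13: rhs = 7, matching y values: 8, 11 (2 points).
  x = 14: rhs = 18, matching y values: none (0 points).
  x = 15: rhs = 18, matching y values: none (0 points).
  x = 16: rhs = 13, matching y values: none (0 points).
  x = 17: rhs = 9, matching y values: 3, 16 (2 points).
  x = 18: rhs = 12, matching y values: none (0 points).
Total affine count: 23.
Full point count |E(F_19)| = 23 + 1 = 24.
Hasse bound: |24 − (19+1)| = |4| = 4 ≤ 2√19 ≈ 8.7178 ✓.


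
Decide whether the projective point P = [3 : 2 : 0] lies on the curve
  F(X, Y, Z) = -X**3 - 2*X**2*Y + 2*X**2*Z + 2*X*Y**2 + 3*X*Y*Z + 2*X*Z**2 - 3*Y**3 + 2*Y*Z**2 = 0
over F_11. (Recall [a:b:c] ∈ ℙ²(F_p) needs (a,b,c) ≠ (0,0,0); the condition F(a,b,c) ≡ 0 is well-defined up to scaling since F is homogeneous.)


F(3,2,0) ≡ 3 (mod 11); P is NOT on the curve.

Evaluate F(3, 2, 0) term-by-term (mod 11).
  -X**3 ↦ -1·27·1·1 = -27
  -2*X**2*Y ↦ -2·9·2·1 = -36
  2*X**2*Z ↦ 2·9·1·0 = 0
  2*X*Y**2 ↦ 2·3·4·1 = 24
  3*X*Y*Z ↦ 3·3·2·0 = 0
  2*X*Z**2 ↦ 2·3·1·0 = 0
  -3*Y**3 ↦ -3·1·8·1 = -24
  2*Y*Z**2 ↦ 2·1·2·0 = 0
Sum: F(3, 2, 0) = (-27) + (-36) + (0) + (24) + (0) + (0) + (-24) + (0) = -63.
Reducing mod 11: -63 ≡ 3 (mod 11).
Since F(a, b, c) ≡ 3 ≠ 0 (mod 11), P does NOT lie on the curve.


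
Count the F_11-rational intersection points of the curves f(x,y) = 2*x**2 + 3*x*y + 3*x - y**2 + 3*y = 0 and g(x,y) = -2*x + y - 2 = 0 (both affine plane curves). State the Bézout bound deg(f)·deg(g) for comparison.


Common zeros: ∅; count = 0; Bézout bound = 2.

deg(f) = 2, deg(g) = 1, so Bézout bound = 2.
Scan x ∈ F_11. For each x, list the y ∈ F_11 with f(x, y) ≡ 0 and those with g(x, y) ≡ 0 (mod 11); the common zeros in that column are the intersection.
  x = 0: f ≡ 0 at y ∈ {0, 3}; g ≡ 0 at y ∈ {2}; common: ∅.
  x = 1: f ≡ 0 at y ∈ {8, 9}; g ≡ 0 at y ∈ {4}; common: ∅.
  x = 2: f ≡ 0 at y ∈ {1, 8}; g ≡ 0 at y ∈ {6}; common: ∅.
  x = 3: f ≡ 0 at y ∈ ∅; g ≡ 0 at y ∈ {8}; common: ∅.
  x = 4: f ≡ 0 at y ∈ {0, 4}; g ≡ 0 at y ∈ {10}; common: ∅.
  x = 5: f ≡ 0 at y ∈ {3, 4}; g ≡ 0 at y ∈ {1}; common: ∅.
  x = 6: f ≡ 0 at y ∈ {1, 9}; g ≡ 0 at y ∈ {3}; common: ∅.
  x = 7: f ≡ 0 at y ∈ ∅; g ≡ 0 at y ∈ {5}; common: ∅.
  x = 8: f ≡ 0 at y ∈ ∅; g ≡ 0 at y ∈ {7}; common: ∅.
  x = 9: f ≡ 0 at y ∈ ∅; g ≡ 0 at y ∈ {9}; common: ∅.
  x = 10: f ≡ 0 at y ∈ ∅; g ≡ 0 at y ∈ {0}; common: ∅.
Collecting: common zeros = ∅, so the count is 0.
Comparison with the Bézout bound: 0 ≤ 2 = deg(f)·deg(g), as expected for curves with no common component (the affine F_11-count falls short of the bound because intersections may lie at infinity, over extension fields, or carry multiplicity).


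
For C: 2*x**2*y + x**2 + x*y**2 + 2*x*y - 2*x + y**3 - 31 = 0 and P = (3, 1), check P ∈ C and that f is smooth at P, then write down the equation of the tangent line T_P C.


Tangent line at P: 19*x + 33*y - 90 = 0.

Step 1: f(3, 1) = 0, so P lies on C.
Step 2: partial derivatives
  f_x(x, y) = 4*x*y + 2*x + y**2 + 2*y - 2, f_y(x, y) = 2*x**2 + 2*x*y + 2*x + 3*y**2.
  f_x(P) = 19, f_y(P) = 33 (gradient nonzero, so P is smooth).
Step 3: tangent line at P: 19·(x − 3) + 33·(y − 1) = 0.
Expanding: 19*x + 33*y - 90 = 0.


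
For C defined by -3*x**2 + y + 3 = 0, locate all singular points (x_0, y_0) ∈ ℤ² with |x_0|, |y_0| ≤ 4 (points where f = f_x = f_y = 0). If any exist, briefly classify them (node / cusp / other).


No singular points in the scanned grid; C is smooth there.

Compute partial derivatives:
  f_x = -6*x.
  f_y = 1.
f_y = 1 is a nonzero constant, so f_y never vanishes: no point (x, y) can satisfy f = f_x = f_y = 0. In particular no (x, y) ∈ {−4, ..., 4}² is singular; the curve is smooth.


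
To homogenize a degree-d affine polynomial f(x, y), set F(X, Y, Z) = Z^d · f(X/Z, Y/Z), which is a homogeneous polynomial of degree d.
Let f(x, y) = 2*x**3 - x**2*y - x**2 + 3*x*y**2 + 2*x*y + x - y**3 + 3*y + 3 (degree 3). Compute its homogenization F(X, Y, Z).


F(X, Y, Z) = 2*X**3 - X**2*Y - X**2*Z + 3*X*Y**2 + 2*X*Y*Z + X*Z**2 - Y**3 + 3*Y*Z**2 + 3*Z**3

deg(f) = 3.
Substitute x = X/Z, y = Y/Z into f, then multiply by Z^3.
  monomial 2·x^3·y^0 ↦ 2·X^3·Y^0·Z^0.
  monomial -1·x^2·y^1 ↦ -1·X^2·Y^1·Z^0.
  monomial -1·x^2·y^0 ↦ -1·X^2·Y^0·Z^1.
  monomial 3·x^1·y^2 ↦ 3·X^1·Y^2·Z^0.
  monomial 2·x^1·y^1 ↦ 2·X^1·Y^1·Z^1.
  monomial 1·x^1·y^0 ↦ 1·X^1·Y^0·Z^2.
  monomial -1·x^0·y^3 ↦ -1·X^0·Y^3·Z^0.
  monomial 3·x^0·y^1 ↦ 3·X^0·Y^1·Z^2.
  monomial 3·x^0·y^0 ↦ 3·X^0·Y^0·Z^3.
Collecting: F(X, Y, Z) = 2*X**3 - X**2*Y - X**2*Z + 3*X*Y**2 + 2*X*Y*Z + X*Z**2 - Y**3 + 3*Y*Z**2 + 3*Z**3.


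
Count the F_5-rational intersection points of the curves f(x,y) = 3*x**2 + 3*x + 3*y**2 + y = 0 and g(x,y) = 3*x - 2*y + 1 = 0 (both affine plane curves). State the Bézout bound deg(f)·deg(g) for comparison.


Common zeros: {(0, 3), (1, 2)}; count = 2; Bézout bound = 2.

deg(f) = 2, deg(g) = 1, so Bézout bound = 2.
Scan x ∈ F_5. For each x, list the y ∈ F_5 with f(x, y) ≡ 0 and those with g(x, y) ≡ 0 (mod 5); the common zeros in that column are the intersection.
  x = 0: f ≡ 0 at y ∈ {0, 3}; g ≡ 0 at y ∈ {3}; common: {3}.
  x = 1: f ≡ 0 at y ∈ {1, 2}; g ≡ 0 at y ∈ {2}; common: {2}.
  x = 2: f ≡ 0 at y ∈ {4}; g ≡ 0 at y ∈ {1}; common: ∅.
  x = 3: f ≡ 0 at y ∈ {1, 2}; g ≡ 0 at y ∈ {0}; common: ∅.
  x = 4: f ≡ 0 at y ∈ {0, 3}; g ≡ 0 at y ∈ {4}; common: ∅.
Collecting: common zeros = {(0, 3), (1, 2)}, so the count is 2.
Comparison with the Bézout bound: 2 ≤ 2 = deg(f)·deg(g), as expected for curves with no common component (the bound is attained).


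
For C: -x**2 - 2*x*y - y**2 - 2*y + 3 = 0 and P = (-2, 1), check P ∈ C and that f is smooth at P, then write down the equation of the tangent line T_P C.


Tangent line at P: 2*x + 4 = 0.

Step 1: f(-2, 1) = 0, so P lies on C.
Step 2: partial derivatives
  f_x(x, y) = -2*x - 2*y, f_y(x, y) = -2*x - 2*y - 2.
  f_x(P) = 2, f_y(P) = 0 (gradient nonzero, so P is smooth).
Step 3: tangent line at P: 2·(x − -2) + 0·(y − 1) = 0.
Expanding: 2*x + 4 = 0.


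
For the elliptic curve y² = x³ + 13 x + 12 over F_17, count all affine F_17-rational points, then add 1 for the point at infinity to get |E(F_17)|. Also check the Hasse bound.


Affine points = {(1, 3), (1, 14), (4, 3), (4, 14), (5, 7), (5, 10), (6, 0), (7, 2), (7, 15), (8, 4), (8, 13), (9, 5), (9, 12), (12, 3), (12, 14), (13, 7), (13, 10), (16, 7), (16, 10)}; affine count = 19; |E(F_17)| = 20.

Discriminant check: Δ ∝ 4a³ + 27b² = 4·13³ + 27·12² = 4·2197 + 27·144 ≡ 11 (mod 17). Nonzero ⇒ E is nonsingular.
For each x ∈ F_17, compute rhs = x³ + 13·x + 12 mod 17, then count y ∈ F_17 with y² ≡ rhs.
  x = 0: rhs = 12, matching y values: none (0 points).
  x = 1: rhs = 9, matching y values: 3, 14 (2 points).
  x = 2: rhs = 12, matching y values: none (0 points).
  x = 3: rhs = 10, matching y values: none (0 points).
  x = 4: rhs = 9, matching y values: 3, 14 (2 points).
  x = 5: rhs = 15, matching y values: 7, 10 (2 points).
  x = 6: rhs = 0, matching y values: 0 (1 points).
  x = 7: rhs = 4, matching y values: 2, 15 (2 points).
  x = 8: rhs = 16, matching y values: 4, 13 (2 points).
  x = 9: rhs = 8, matching y values: 5, 12 (2 points).
  x = 10: rhs = 3, matching y values: none (0 points).
  x = 11: rhs = 7, matching y values: none (0 points).
  x = 12: rhs = 9, matching y values: 3, 14 (2 points).
  x = 13: rhs = 15, matching y values: 7, 10 (2 points).
  x = 14: rhs = 14, matching y values: none (0 points).
  x = 15: rhs = 12, matching y values: none (0 points).
  x = 16: rhs = 15, matching y values: 7, 10 (2 points).
Total affine count: 19.
Full point count |E(F_17)| = 19 + 1 = 20.
Hasse bound: |20 − (17+1)| = |2| = 2 ≤ 2√17 ≈ 8.2462 ✓.


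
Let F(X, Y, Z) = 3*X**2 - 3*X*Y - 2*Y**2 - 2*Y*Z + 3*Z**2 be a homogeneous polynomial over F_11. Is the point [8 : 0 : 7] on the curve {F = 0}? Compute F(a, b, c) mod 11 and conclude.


F(8,0,7) ≡ 9 (mod 11); P is NOT on the curve.

Evaluate F(8, 0, 7) term-by-term (mod 11).
  3*X**2 ↦ 3·64·1·1 = 192
  -3*X*Y ↦ -3·8·0·1 = 0
  -2*Y**2 ↦ -2·1·0·1 = 0
  -2*Y*Z ↦ -2·1·0·7 = 0
  3*Z**2 ↦ 3·1·1·49 = 147
Sum: F(8, 0, 7) = (192) + (0) + (0) + (0) + (147) = 339.
Reducing mod 11: 339 ≡ 9 (mod 11).
Since F(a, b, c) ≡ 9 ≠ 0 (mod 11), P does NOT lie on the curve.


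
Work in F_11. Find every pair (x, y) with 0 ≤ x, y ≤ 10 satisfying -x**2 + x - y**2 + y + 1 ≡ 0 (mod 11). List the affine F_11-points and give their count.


Affine F_11-points: {(0, 4), (0, 8), (1, 4), (1, 8), (3, 3), (3, 9), (4, 0), (4, 1), (8, 0), (8, 1), (9, 3), (9, 9)}; count = 12.

For each of the 121 pairs (x, y) ∈ F_11², evaluate f(x, y) mod 11. Record the zeros.
  x = 0: [0↦1, 1↦1, 2↦10, 3↦6, 4↦0, 5↦3, 6↦4, 7↦3, 8↦0, 9↦6, 10↦10]  zeros at y ∈ {4, 8}
  x = 1: [0↦1, 1↦1, 2↦10, 3↦6, 4↦0, 5↦3, 6↦4, 7↦3, 8↦0, 9↦6, 10↦10]  zeros at y ∈ {4, 8}
  x = 2: [0↦10, 1↦10, 2↦8, 3↦4, 4↦9, 5↦1, 6↦2, 7↦1, 8↦9, 9↦4, 10↦8]  zeros at y ∈ ∅
  x = 3: [0↦6, 1↦6, 2↦4, 3↦0, 4↦5, 5↦8, 6↦9, 7↦8, 8↦5, 9↦0, 10↦4]  zeros at y ∈ {3, 9}
  x = 4: [0↦0, 1↦0, 2↦9, 3↦5, 4↦10, 5↦2, 6↦3, 7↦2, 8↦10, 9↦5, 10↦9]  zeros at y ∈ {0, 1}
  x = 5: [0↦3, 1↦3, 2↦1, 3↦8, 4↦2, 5↦5, 6↦6, 7↦5, 8↦2, 9↦8, 10↦1]  zeros at y ∈ ∅
  x = 6: [0↦4, 1↦4, 2↦2, 3↦9, 4↦3, 5↦6, 6↦7, 7↦6, 8↦3, 9↦9, 10↦2]  zeros at y ∈ ∅
  x = 7: [0↦3, 1↦3, 2↦1, 3↦8, 4↦2, 5↦5, 6↦6, 7↦5, 8↦2, 9↦8, 10↦1]  zeros at y ∈ ∅
  x = 8: [0↦0, 1↦0, 2↦9, 3↦5, 4↦10, 5↦2, 6↦3, 7↦2, 8↦10, 9↦5, 10↦9]  zeros at y ∈ {0, 1}
  x = 9: [0↦6, 1↦6, 2↦4, 3↦0, 4↦5, 5↦8, 6↦9, 7↦8, 8↦5, 9↦0, 10↦4]  zeros at y ∈ {3, 9}
  x = 10: [0↦10, 1↦10, 2↦8, 3↦4, 4↦9, 5↦1, 6↦2, 7↦1, 8↦9, 9↦4, 10↦8]  zeros at y ∈ ∅
Collecting zeros: affine points = {(0, 4), (0, 8), (1, 4), (1, 8), (3, 3), (3, 9), (4, 0), (4, 1), (8, 0), (8, 1), (9, 3), (9, 9)}.
Total count |C(F_11)_aff| = 12.


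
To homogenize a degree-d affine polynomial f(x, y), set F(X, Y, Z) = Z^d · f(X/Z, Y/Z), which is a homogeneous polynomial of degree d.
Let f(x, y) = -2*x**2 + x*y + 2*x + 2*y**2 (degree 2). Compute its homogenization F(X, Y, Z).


F(X, Y, Z) = -2*X**2 + X*Y + 2*X*Z + 2*Y**2

deg(f) = 2.
Substitute x = X/Z, y = Y/Z into f, then multiply by Z^2.
  monomial -2·x^2·y^0 ↦ -2·X^2·Y^0·Z^0.
  monomial 1·x^1·y^1 ↦ 1·X^1·Y^1·Z^0.
  monomial 2·x^1·y^0 ↦ 2·X^1·Y^0·Z^1.
  monomial 2·x^0·y^2 ↦ 2·X^0·Y^2·Z^0.
Collecting: F(X, Y, Z) = -2*X**2 + X*Y + 2*X*Z + 2*Y**2.


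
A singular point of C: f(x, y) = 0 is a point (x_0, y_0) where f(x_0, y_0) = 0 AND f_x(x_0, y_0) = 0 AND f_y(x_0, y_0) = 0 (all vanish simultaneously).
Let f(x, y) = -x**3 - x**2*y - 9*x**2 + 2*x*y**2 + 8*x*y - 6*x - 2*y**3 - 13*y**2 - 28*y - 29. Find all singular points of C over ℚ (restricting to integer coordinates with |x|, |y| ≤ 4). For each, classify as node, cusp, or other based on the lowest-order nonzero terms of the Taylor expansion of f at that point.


Singular points: {(-2, -3)}; classification: cusp.

Compute partial derivatives:
  f_x = -3*x**2 - 2*x*y - 18*x + 2*y**2 + 8*y - 6.
  f_y = -x**2 + 4*x*y + 8*x - 6*y**2 - 26*y - 28.
Scan x_0 ∈ {−4, ..., 4}. For each x_0, f_y(x_0, y) is a polynomial in y; find its integer roots y ∈ {−4, ..., 4}, then test f_x and f at those candidates.
  x = -4: f_y(-4, y) = -6*y**2 - 42*y - 76; no integer root y with |y| ≤ 4.
  x = -3: f_y(-3, y) = -6*y**2 - 38*y - 61; no integer root y with |y| ≤ 4.
  x = -2: f_y(-2, y) = -6*y**2 - 34*y - 48; vanishes at y ∈ {-3}. (-2, -3): f_x = 0, f = 0 — SINGULAR.
  x = -1: f_y(-1, y) = -6*y**2 - 30*y - 37; no integer root y with |y| ≤ 4.
  x = 0: f_y(0, y) = -6*y**2 - 26*y - 28; vanishes at y ∈ {-2}. (0, -2): f_x = -14 ≠ 0.
  x = 1: f_y(1, y) = -6*y**2 - 22*y - 21; no integer root y with |y| ≤ 4.
  x = 2: f_y(2, y) = -6*y**2 - 18*y - 16; no integer root y with |y| ≤ 4.
  x = 3: f_y(3, y) = -6*y**2 - 14*y - 13; no integer root y with |y| ≤ 4.
  x = 4: f_y(4, y) = -6*y**2 - 10*y - 12; no integer root y with |y| ≤ 4.
Only singular point on the grid: (-2, -3).
Classify: substitute x = -2 + u, y = -3 + v and expand: f = -u**3 - u**2*v + 2*u*v**2 - 2*v**3 + v**2.
No constant or linear terms (consistent with a singular point). Quadratic part: v**2. Cubic part: -u**3 - u**2*v + 2*u*v**2 - 2*v**3.
The quadratic part v**2 is a perfect square, so there is a single (double) tangent line v = 0, i.e. y = -3. Restricting the cubic part to that line (v = 0) leaves -u**3 ≠ 0, so f is not divisible by v and the branch is v² ≈ u**3 to lowest order — this is a cusp.
Classification: cusp.


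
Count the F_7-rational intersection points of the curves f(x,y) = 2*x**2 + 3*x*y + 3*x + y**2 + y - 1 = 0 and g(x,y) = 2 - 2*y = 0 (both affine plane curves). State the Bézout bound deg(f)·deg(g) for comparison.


Common zeros: {(2, 1)}; count = 1; Bézout bound = 2.

deg(f) = 2, deg(g) = 1, so Bézout bound = 2.
Scan x ∈ F_7. For each x, list the y ∈ F_7 with f(x, y) ≡ 0 and those with g(x, y) ≡ 0 (mod 7); the common zeros in that column are the intersection.
  x = 0: f ≡ 0 at y ∈ ∅; g ≡ 0 at y ∈ {1}; common: ∅.
  x = 1: f ≡ 0 at y ∈ {5}; g ≡ 0 at y ∈ {1}; common: ∅.
  x = 2: f ≡ 0 at y ∈ {1, 6}; g ≡ 0 at y ∈ {1}; common: {1}.
  x = 3: f ≡ 0 at y ∈ ∅; g ≡ 0 at y ∈ {1}; common: ∅.
  x = 4: f ≡ 0 at y ∈ {3, 5}; g ≡ 0 at y ∈ {1}; common: ∅.
  x = 5: f ≡ 0 at y ∈ {6}; g ≡ 0 at y ∈ {1}; common: ∅.
  x = 6: f ≡ 0 at y ∈ ∅; g ≡ 0 at y ∈ {1}; common: ∅.
Collecting: common zeros = {(2, 1)}, so the count is 1.
Comparison with the Bézout bound: 1 ≤ 2 = deg(f)·deg(g), as expected for curves with no common component (the affine F_7-count falls short of the bound because intersections may lie at infinity, over extension fields, or carry multiplicity).


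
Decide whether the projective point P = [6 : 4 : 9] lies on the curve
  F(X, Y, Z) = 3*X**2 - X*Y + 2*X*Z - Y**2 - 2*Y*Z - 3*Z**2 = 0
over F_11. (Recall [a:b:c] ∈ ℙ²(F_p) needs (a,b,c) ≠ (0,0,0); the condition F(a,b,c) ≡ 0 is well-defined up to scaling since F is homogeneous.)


F(6,4,9) ≡ 4 (mod 11); P is NOT on the curve.

Evaluate F(6, 4, 9) term-by-term (mod 11).
  3*X**2 ↦ 3·36·1·1 = 108
  -X*Y ↦ -1·6·4·1 = -24
  2*X*Z ↦ 2·6·1·9 = 108
  -Y**2 ↦ -1·1·16·1 = -16
  -2*Y*Z ↦ -2·1·4·9 = -72
  -3*Z**2 ↦ -3·1·1·81 = -243
Sum: F(6, 4, 9) = (108) + (-24) + (108) + (-16) + (-72) + (-243) = -139.
Reducing mod 11: -139 ≡ 4 (mod 11).
Since F(a, b, c) ≡ 4 ≠ 0 (mod 11), P does NOT lie on the curve.


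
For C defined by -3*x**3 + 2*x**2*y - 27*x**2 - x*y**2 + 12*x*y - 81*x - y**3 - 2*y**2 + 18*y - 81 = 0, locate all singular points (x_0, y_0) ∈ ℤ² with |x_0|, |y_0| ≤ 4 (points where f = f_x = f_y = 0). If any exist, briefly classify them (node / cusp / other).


Singular points: {(-3, 0)}; classification: cusp.

Compute partial derivatives:
  f_x = -9*x**2 + 4*x*y - 54*x - y**2 + 12*y - 81.
  f_y = 2*x**2 - 2*x*y + 12*x - 3*y**2 - 4*y + 18.
Scan x_0 ∈ {−4, ..., 4}. For each x_0, f_y(x_0, y) is a polynomial in y; find its integer roots y ∈ {−4, ..., 4}, then test f_x and f at those candidates.
  x = -4: f_y(-4, y) = -3*y**2 + 4*y + 2; no integer root y with |y| ≤ 4.
  x = -3: f_y(-3, y) = -3*y**2 + 2*y; vanishes at y ∈ {0}. (-3, 0): f_x = 0, f = 0 — SINGULAR.
  x = -2: f_y(-2, y) = 2 - 3*y**2; no integer root y with |y| ≤ 4.
  x = -1: f_y(-1, y) = -3*y**2 - 2*y + 8; vanishes at y ∈ {-2}. (-1, -2): f_x = -56 ≠ 0.
  x = 0: f_y(0, y) = -3*y**2 - 4*y + 18; no integer root y with |y| ≤ 4.
  x = 1: f_y(1, y) = -3*y**2 - 6*y + 32; no integer root y with |y| ≤ 4.
  x = 2: f_y(2, y) = -3*y**2 - 8*y + 50; no integer root y with |y| ≤ 4.
  x = 3: f_y(3, y) = -3*y**2 - 10*y + 72; no integer root y with |y| ≤ 4.
  x = 4: f_y(4, y) = -3*y**2 - 12*y + 98; no integer root y with |y| ≤ 4.
Only singular point on the grid: (-3, 0).
Classify: substitute x = -3 + u, y = 0 + v and expand: f = -3*u**3 + 2*u**2*v - u*v**2 - v**3 + v**2.
No constant or linear terms (consistent with a singular point). Quadratic part: v**2. Cubic part: -3*u**3 + 2*u**2*v - u*v**2 - v**3.
The quadratic part v**2 is a perfect square, so there is a single (double) tangent line v = 0, i.e. y = 0. Restricting the cubic part to that line (v = 0) leaves -3*u**3 ≠ 0, so f is not divisible by v and the branch is v² ≈ 3*u**3 to lowest order — this is a cusp.
Classification: cusp.


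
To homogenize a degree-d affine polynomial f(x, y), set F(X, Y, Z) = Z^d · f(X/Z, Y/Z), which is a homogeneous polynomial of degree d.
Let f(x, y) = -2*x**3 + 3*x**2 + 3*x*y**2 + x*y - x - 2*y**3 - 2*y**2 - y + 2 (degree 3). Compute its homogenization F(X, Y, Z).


F(X, Y, Z) = -2*X**3 + 3*X**2*Z + 3*X*Y**2 + X*Y*Z - X*Z**2 - 2*Y**3 - 2*Y**2*Z - Y*Z**2 + 2*Z**3

deg(f) = 3.
Substitute x = X/Z, y = Y/Z into f, then multiply by Z^3.
  monomial -2·x^3·y^0 ↦ -2·X^3·Y^0·Z^0.
  monomial 3·x^2·y^0 ↦ 3·X^2·Y^0·Z^1.
  monomial 3·x^1·y^2 ↦ 3·X^1·Y^2·Z^0.
  monomial 1·x^1·y^1 ↦ 1·X^1·Y^1·Z^1.
  monomial -1·x^1·y^0 ↦ -1·X^1·Y^0·Z^2.
  monomial -2·x^0·y^3 ↦ -2·X^0·Y^3·Z^0.
  monomial -2·x^0·y^2 ↦ -2·X^0·Y^2·Z^1.
  monomial -1·x^0·y^1 ↦ -1·X^0·Y^1·Z^2.
  monomial 2·x^0·y^0 ↦ 2·X^0·Y^0·Z^3.
Collecting: F(X, Y, Z) = -2*X**3 + 3*X**2*Z + 3*X*Y**2 + X*Y*Z - X*Z**2 - 2*Y**3 - 2*Y**2*Z - Y*Z**2 + 2*Z**3.


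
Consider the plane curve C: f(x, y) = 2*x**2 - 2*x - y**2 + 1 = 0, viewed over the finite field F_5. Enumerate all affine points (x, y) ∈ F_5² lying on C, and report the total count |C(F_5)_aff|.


Affine F_5-points: {(0, 1), (0, 4), (1, 1), (1, 4), (2, 0), (4, 0)}; count = 6.

For each of the 25 pairs (x, y) ∈ F_5², evaluate f(x, y) mod 5. Record the zeros.
  x = 0: [0↦1, 1↦0, 2↦2, 3↦2, 4↦0]  zeros at y ∈ {1, 4}
  x = 1: [0↦1, 1↦0, 2↦2, 3↦2, 4↦0]  zeros at y ∈ {1, 4}
  x = 2: [0↦0, 1↦4, 2↦1, 3↦1, 4↦4]  zeros at y ∈ {0}
  x = 3: [0↦3, 1↦2, 2↦4, 3↦4, 4↦2]  zeros at y ∈ ∅
  x = 4: [0↦0, 1↦4, 2↦1, 3↦1, 4↦4]  zeros at y ∈ {0}
Collecting zeros: affine points = {(0, 1), (0, 4), (1, 1), (1, 4), (2, 0), (4, 0)}.
Total count |C(F_5)_aff| = 6.


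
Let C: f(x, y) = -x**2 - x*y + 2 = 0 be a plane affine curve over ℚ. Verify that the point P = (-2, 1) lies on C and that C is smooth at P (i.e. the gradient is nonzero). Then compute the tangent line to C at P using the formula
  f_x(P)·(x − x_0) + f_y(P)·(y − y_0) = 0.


Tangent line at P: 3*x + 2*y + 4 = 0.

Step 1: f(-2, 1) = 0, so P lies on C.
Step 2: partial derivatives
  f_x(x, y) = -2*x - y, f_y(x, y) = -x.
  f_x(P) = 3, f_y(P) = 2 (gradient nonzero, so P is smooth).
Step 3: tangent line at P: 3·(x − -2) + 2·(y − 1) = 0.
Expanding: 3*x + 2*y + 4 = 0.


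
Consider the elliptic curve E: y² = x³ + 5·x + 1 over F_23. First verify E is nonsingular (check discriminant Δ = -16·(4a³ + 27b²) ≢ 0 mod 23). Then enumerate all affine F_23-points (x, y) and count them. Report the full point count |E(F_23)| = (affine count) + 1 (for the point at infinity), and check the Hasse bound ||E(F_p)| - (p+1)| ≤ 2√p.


Affine points = {(0, 1), (0, 22), (4, 4), (4, 19), (5, 6), (5, 17), (8, 1), (8, 22), (9, 4), (9, 19), (10, 4), (10, 19), (12, 8), (12, 15), (13, 3), (13, 20), (14, 3), (14, 20), (15, 1), (15, 22), (17, 10), (17, 13), (18, 9), (18, 14), (19, 3), (19, 20), (21, 11), (21, 12), (22, 8), (22, 15)}; affine count = 30; |E(F_23)| = 31.

Discriminant check: Δ ∝ 4a³ + 27b² = 4·5³ + 27·1² = 4·125 + 27·1 ≡ 21 (mod 23). Nonzero ⇒ E is nonsingular.
For each x ∈ F_23, compute rhs = x³ + 5·x + 1 mod 23, then count y ∈ F_23 with y² ≡ rhs.
  x = 0: rhs = 1, matching y values: 1, 22 (2 points).
  x = 1: rhs = 7, matching y values: none (0 points).
  x = 2: rhs = 19, matching y values: none (0 points).
  x = 3: rhs = 20, matching y values: none (0 points).
  x = 4: rhs = 16, matching y values: 4, 19 (2 points).
  x = 5: rhs = 13, matching y values: 6, 17 (2 points).
  x = 6: rhs = 17, matching y values: none (0 points).
  x = 7: rhs = 11, matching y values: none (0 points).
  x = 8: rhs = 1, matching y values: 1, 22 (2 points).
  x = 9: rhs = 16, matching y values: 4, 19 (2 points).
  x = 10: rhs = 16, matching y values: 4, 19 (2 points).
  x = 11: rhs = 7, matching y values: none (0 points).
  x = 12: rhs = 18, matching y values: 8, 15 (2 points).
  x = 13: rhs = 9, matching y values: 3, 20 (2 points).
  x = 14: rhs = 9, matching y values: 3, 20 (2 points).
  x = 15: rhs = 1, matching y values: 1, 22 (2 points).
  x = 16: rhs = 14, matching y values: none (0 points).
  x = 17: rhs = 8, matching y values: 10, 13 (2 points).
  x = 18: rhs = 12, matching y values: 9, 14 (2 points).
  x = 19: rhs = 9, matching y values: 3, 20 (2 points).
  x = 20: rhs = 5, matching y values: none (0 points).
  x = 21: rhs = 6, matching y values: 11, 12 (2 points).
  x = 22: rhs = 18, matching y values: 8, 15 (2 points).
Total affine count: 30.
Full point count |E(F_23)| = 30 + 1 = 31.
Hasse bound: |31 − (23+1)| = |7| = 7 ≤ 2√23 ≈ 9.5917 ✓.


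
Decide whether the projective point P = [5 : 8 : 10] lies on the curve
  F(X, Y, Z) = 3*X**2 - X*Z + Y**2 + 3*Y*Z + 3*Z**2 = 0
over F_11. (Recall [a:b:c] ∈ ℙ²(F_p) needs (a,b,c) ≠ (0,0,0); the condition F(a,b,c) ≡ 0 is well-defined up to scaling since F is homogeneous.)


F(5,8,10) ≡ 2 (mod 11); P is NOT on the curve.

Evaluate F(5, 8, 10) term-by-term (mod 11).
  3*X**2 ↦ 3·25·1·1 = 75
  -X*Z ↦ -1·5·1·10 = -50
  Y**2 ↦ 1·1·64·1 = 64
  3*Y*Z ↦ 3·1·8·10 = 240
  3*Z**2 ↦ 3·1·1·100 = 300
Sum: F(5, 8, 10) = (75) + (-50) + (64) + (240) + (300) = 629.
Reducing mod 11: 629 ≡ 2 (mod 11).
Since F(a, b, c) ≡ 2 ≠ 0 (mod 11), P does NOT lie on the curve.


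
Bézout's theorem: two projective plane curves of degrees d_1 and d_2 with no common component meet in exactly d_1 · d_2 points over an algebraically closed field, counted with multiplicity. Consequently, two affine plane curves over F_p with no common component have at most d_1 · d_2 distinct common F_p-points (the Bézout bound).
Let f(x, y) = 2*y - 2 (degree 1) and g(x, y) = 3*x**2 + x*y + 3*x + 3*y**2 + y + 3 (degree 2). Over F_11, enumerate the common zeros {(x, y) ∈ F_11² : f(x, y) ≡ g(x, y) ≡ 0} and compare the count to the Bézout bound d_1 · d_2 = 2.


Common zeros: {(8, 1), (9, 1)}; count = 2; Bézout bound = 2.

deg(f) = 1, deg(g) = 2, so Bézout bound = 2.
Scan x ∈ F_11. For each x, list the y ∈ F_11 with f(x, y) ≡ 0 and those with g(x, y) ≡ 0 (mod 11); the common zeros in that column are the intersection.
  x = 0: f ≡ 0 at y ∈ {1}; g ≡ 0 at y ∈ {3, 4}; common: ∅.
  x = 1: f ≡ 0 at y ∈ {1}; g ≡ 0 at y ∈ ∅; common: ∅.
  x = 2: f ≡ 0 at y ∈ {1}; g ≡ 0 at y ∈ ∅; common: ∅.
  x = 3: f ≡ 0 at y ∈ {1}; g ≡ 0 at y ∈ ∅; common: ∅.
  x = 4: f ≡ 0 at y ∈ {1}; g ≡ 0 at y ∈ ∅; common: ∅.
  x = 5: f ≡ 0 at y ∈ {1}; g ≡ 0 at y ∈ {4, 5}; common: ∅.
  x = 6: f ≡ 0 at y ∈ {1}; g ≡ 0 at y ∈ ∅; common: ∅.
  x = 7: f ≡ 0 at y ∈ {1}; g ≡ 0 at y ∈ {5, 7}; common: ∅.
  x = 8: f ≡ 0 at y ∈ {1}; g ≡ 0 at y ∈ {1, 7}; common: {1}.
  x = 9: f ≡ 0 at y ∈ {1}; g ≡ 0 at y ∈ {1, 3}; common: {1}.
  x = 10: f ≡ 0 at y ∈ {1}; g ≡ 0 at y ∈ ∅; common: ∅.
Collecting: common zeros = {(8, 1), (9, 1)}, so the count is 2.
Comparison with the Bézout bound: 2 ≤ 2 = deg(f)·deg(g), as expected for curves with no common component (the bound is attained).


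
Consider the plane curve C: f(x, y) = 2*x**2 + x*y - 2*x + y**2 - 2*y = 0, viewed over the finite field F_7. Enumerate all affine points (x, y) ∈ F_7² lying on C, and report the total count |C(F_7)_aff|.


Affine F_7-points: {(0, 0), (0, 2), (1, 0), (1, 1), (3, 1), (3, 5), (6, 5)}; count = 7.

For each of the 49 pairs (x, y) ∈ F_7², evaluate f(x, y) mod 7. Record the zeros.
  x = 0: [0↦0, 1↦6, 2↦0, 3↦3, 4↦1, 5↦1, 6↦3]  zeros at y ∈ {0, 2}
  x = 1: [0↦0, 1↦0, 2↦2, 3↦6, 4↦5, 5↦6, 6↦2]  zeros at y ∈ {0, 1}
  x = 2: [0↦4, 1↦5, 2↦1, 3↦6, 4↦6, 5↦1, 6↦5]  zeros at y ∈ ∅
  x = 3: [0↦5, 1↦0, 2↦4, 3↦3, 4↦4, 5↦0, 6↦5]  zeros at y ∈ {1, 5}
  x = 4: [0↦3, 1↦6, 2↦4, 3↦4, 4↦6, 5↦3, 6↦2]  zeros at y ∈ ∅
  x = 5: [0↦5, 1↦2, 2↦1, 3↦2, 4↦5, 5↦3, 6↦3]  zeros at y ∈ ∅
  x = 6: [0↦4, 1↦2, 2↦2, 3↦4, 4↦1, 5↦0, 6↦1]  zeros at y ∈ {5}
Collecting zeros: affine points = {(0, 0), (0, 2), (1, 0), (1, 1), (3, 1), (3, 5), (6, 5)}.
Total count |C(F_7)_aff| = 7.


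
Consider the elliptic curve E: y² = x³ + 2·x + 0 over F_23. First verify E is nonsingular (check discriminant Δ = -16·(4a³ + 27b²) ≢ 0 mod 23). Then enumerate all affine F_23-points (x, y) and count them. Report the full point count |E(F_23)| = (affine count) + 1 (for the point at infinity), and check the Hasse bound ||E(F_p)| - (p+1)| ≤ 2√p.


Affine points = {(0, 0), (1, 7), (1, 16), (2, 9), (2, 14), (4, 7), (4, 16), (7, 9), (7, 14), (10, 10), (10, 13), (12, 2), (12, 21), (14, 9), (14, 14), (15, 1), (15, 22), (17, 5), (17, 18), (18, 7), (18, 16), (20, 6), (20, 17)}; affine count = 23; |E(F_23)| = 24.

Discriminant check: Δ ∝ 4a³ + 27b² = 4·2³ + 27·0² = 4·8 + 27·0 ≡ 9 (mod 23). Nonzero ⇒ E is nonsingular.
For each x ∈ F_23, compute rhs = x³ + 2·x + 0 mod 23, then count y ∈ F_23 with y² ≡ rhs.
  x = 0: rhs = 0, matching y values: 0 (1 points).
  x = 1: rhs = 3, matching y values: 7, 16 (2 points).
  x = 2: rhs = 12, matching y values: 9, 14 (2 points).
  x = 3: rhs = 10, matching y values: none (0 points).
  x = 4: rhs = 3, matching y values: 7, 16 (2 points).
  x = 5: rhs = 20, matching y values: none (0 points).
  x = 6: rhs = 21, matching y values: none (0 points).
  x = 7: rhs = 12, matching y values: 9, 14 (2 points).
  x = 8: rhs = 22, matching y values: none (0 points).
  x = 9: rhs = 11, matching y values: none (0 points).
  x = 10: rhs = 8, matching y values: 10, 13 (2 points).
  x = 11: rhs = 19, matching y values: none (0 points).
  x = 12: rhs = 4, matching y values: 2, 21 (2 points).
  x = 13: rhs = 15, matching y values: none (0 points).
  x = 14: rhs = 12, matching y values: 9, 14 (2 points).
  x = 15: rhs = 1, matching y values: 1, 22 (2 points).
  x = 16: rhs = 11, matching y values: none (0 points).
  x = 17: rhs = 2, matching y values: 5, 18 (2 points).
  x = 18: rhs = 3, matching y values: 7, 16 (2 points).
  x = 19: rhs = 20, matching y values: none (0 points).
  x = 20: rhs = 13, matching y values: 6, 17 (2 points).
  x = 21: rhs = 11, matching y values: none (0 points).
  x = 22: rhs = 20, matching y values: none (0 points).
Total affine count: 23.
Full point count |E(F_23)| = 23 + 1 = 24.
Hasse bound: |24 − (23+1)| = |0| = 0 ≤ 2√23 ≈ 9.5917 ✓.


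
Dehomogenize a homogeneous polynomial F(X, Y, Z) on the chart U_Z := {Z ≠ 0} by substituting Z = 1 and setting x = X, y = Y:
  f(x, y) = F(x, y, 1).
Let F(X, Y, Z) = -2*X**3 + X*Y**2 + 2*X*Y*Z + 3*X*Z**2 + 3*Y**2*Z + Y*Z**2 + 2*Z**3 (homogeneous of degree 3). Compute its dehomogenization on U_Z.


f(x, y) = -2*x**3 + x*y**2 + 2*x*y + 3*x + 3*y**2 + y + 2

On U_Z we set Z = 1. Each monomial c·X^i·Y^j·Z^k in F becomes c·x^i·y^j·1^k = c·x^i·y^j.
Substituting Z = 1: F(X, Y, 1) = -2*x**3 + x*y**2 + 2*x*y + 3*x + 3*y**2 + y + 2.
Note: deg(f) ≤ deg(F) = 3; strict inequality happens when F is divisible by Z (lost terms).


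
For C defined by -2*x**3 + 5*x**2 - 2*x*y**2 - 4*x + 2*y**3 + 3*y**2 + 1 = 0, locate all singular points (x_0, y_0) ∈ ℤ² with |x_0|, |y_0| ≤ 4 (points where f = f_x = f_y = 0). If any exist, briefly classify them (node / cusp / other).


Singular points: {(1, 0)}; classification: node.

Compute partial derivatives:
  f_x = -6*x**2 + 10*x - 2*y**2 - 4.
  f_y = -4*x*y + 6*y**2 + 6*y.
Scan x_0 ∈ {−4, ..., 4}. For each x_0, f_y(x_0, y) is a polynomial in y; find its integer roots y ∈ {−4, ..., 4}, then test f_x and f at those candidates.
  x = -4: f_y(-4, y) = 6*y**2 + 22*y; vanishes at y ∈ {0}. (-4, 0): f_x = -140 ≠ 0.
  x = -3: f_y(-3, y) = 6*y**2 + 18*y; vanishes at y ∈ {-3, 0}. (-3, -3): f_x = -106 ≠ 0; (-3, 0): f_x = -88 ≠ 0.
  x = -2: f_y(-2, y) = 6*y**2 + 14*y; vanishes at y ∈ {0}. (-2, 0): f_x = -48 ≠ 0.
  x = -1: f_y(-1, y) = 6*y**2 + 10*y; vanishes at y ∈ {0}. (-1, 0): f_x = -20 ≠ 0.
  x = 0: f_y(0, y) = 6*y**2 + 6*y; vanishes at y ∈ {-1, 0}. (0, -1): f_x = -6 ≠ 0; (0, 0): f_x = -4 ≠ 0.
  x = 1: f_y(1, y) = 6*y**2 + 2*y; vanishes at y ∈ {0}. (1, 0): f_x = 0, f = 0 — SINGULAR.
  x = 2: f_y(2, y) = 6*y**2 - 2*y; vanishes at y ∈ {0}. (2, 0): f_x = -8 ≠ 0.
  x = 3: f_y(3, y) = 6*y**2 - 6*y; vanishes at y ∈ {0, 1}. (3, 0): f_x = -28 ≠ 0; (3, 1): f_x = -30 ≠ 0.
  x = 4: f_y(4, y) = 6*y**2 - 10*y; vanishes at y ∈ {0}. (4, 0): f_x = -60 ≠ 0.
Only singular point on the grid: (1, 0).
Classify: substitute x = 1 + u, y = 0 + v and expand: f = -2*u**3 - u**2 - 2*u*v**2 + 2*v**3 + v**2.
No constant or linear terms (consistent with a singular point). Quadratic part: -u**2 + v**2. Cubic part: -2*u**3 - 2*u*v**2 + 2*v**3.
The quadratic part v**2 - u**2 = (v − u)(v + u) splits into two distinct linear factors, so there are two distinct tangent lines y − 0 = ±(x − 1) — this is a node (ordinary double point).
Classification: node.


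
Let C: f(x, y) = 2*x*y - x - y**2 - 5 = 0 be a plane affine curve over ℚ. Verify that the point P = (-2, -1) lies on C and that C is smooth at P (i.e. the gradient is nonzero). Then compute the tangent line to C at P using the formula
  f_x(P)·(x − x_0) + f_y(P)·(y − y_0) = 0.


Tangent line at P: -3*x - 2*y - 8 = 0.

Step 1: f(-2, -1) = 0, so P lies on C.
Step 2: partial derivatives
  f_x(x, y) = 2*y - 1, f_y(x, y) = 2*x - 2*y.
  f_x(P) = -3, f_y(P) = -2 (gradient nonzero, so P is smooth).
Step 3: tangent line at P: -3·(x − -2) + -2·(y − -1) = 0.
Expanding: -3*x - 2*y - 8 = 0.


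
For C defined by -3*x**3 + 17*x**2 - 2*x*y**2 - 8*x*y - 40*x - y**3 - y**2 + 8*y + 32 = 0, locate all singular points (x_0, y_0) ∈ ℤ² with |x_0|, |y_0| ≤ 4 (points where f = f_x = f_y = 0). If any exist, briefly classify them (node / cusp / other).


Singular points: {(2, -2)}; classification: node.

Compute partial derivatives:
  f_x = -9*x**2 + 34*x - 2*y**2 - 8*y - 40.
  f_y = -4*x*y - 8*x - 3*y**2 - 2*y + 8.
Scan x_0 ∈ {−4, ..., 4}. For each x_0, f_y(x_0, y) is a polynomial in y; find its integer roots y ∈ {−4, ..., 4}, then test f_x and f at those candidates.
  x = -4: f_y(-4, y) = -3*y**2 + 14*y + 40; vanishes at y ∈ {-2}. (-4, -2): f_x = -312 ≠ 0.
  x = -3: f_y(-3, y) = -3*y**2 + 10*y + 32; vanishes at y ∈ {-2}. (-3, -2): f_x = -215 ≠ 0.
  x = -2: f_y(-2, y) = -3*y**2 + 6*y + 24; vanishes at y ∈ {-2, 4}. (-2, -2): f_x = -136 ≠ 0; (-2, 4): f_x = -208 ≠ 0.
  x = -1: f_y(-1, y) = -3*y**2 + 2*y + 16; vanishes at y ∈ {-2}. (-1, -2): f_x = -75 ≠ 0.
  x = 0: f_y(0, y) = -3*y**2 - 2*y + 8; vanishes at y ∈ {-2}. (0, -2): f_x = -32 ≠ 0.
  x = 1: f_y(1, y) = -3*y**2 - 6*y; vanishes at y ∈ {-2, 0}. (1, -2): f_x = -7 ≠ 0; (1, 0): f_x = -15 ≠ 0.
  x = 2: f_y(2, y) = -3*y**2 - 10*y - 8; vanishes at y ∈ {-2}. (2, -2): f_x = 0, f = 0 — SINGULAR.
  x = 3: f_y(3, y) = -3*y**2 - 14*y - 16; vanishes at y ∈ {-2}. (3, -2): f_x = -11 ≠ 0.
  x = 4: f_y(4, y) = -3*y**2 - 18*y - 24; vanishes at y ∈ {-4, -2}. (4, -4): f_x = -48 ≠ 0; (4, -2): f_x = -40 ≠ 0.
Only singular point on the grid: (2, -2).
Classify: substitute x = 2 + u, y = -2 + v and expand: f = -3*u**3 - u**2 - 2*u*v**2 - v**3 + v**2.
No constant or linear terms (consistent with a singular point). Quadratic part: -u**2 + v**2. Cubic part: -3*u**3 - 2*u*v**2 - v**3.
The quadratic part v**2 - u**2 = (v − u)(v + u) splits into two distinct linear factors, so there are two distinct tangent lines y − -2 = ±(x − 2) — this is a node (ordinary double point).
Classification: node.


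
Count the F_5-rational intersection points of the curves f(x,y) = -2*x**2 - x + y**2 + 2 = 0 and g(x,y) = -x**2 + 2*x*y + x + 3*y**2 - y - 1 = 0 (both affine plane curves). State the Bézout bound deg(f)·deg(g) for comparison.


Common zeros: {(3, 2), (3, 3), (4, 3)}; count = 3; Bézout bound = 4.

deg(f) = 2, deg(g) = 2, so Bézout bound = 4.
Scan x ∈ F_5. For each x, list the y ∈ F_5 with f(x, y) ≡ 0 and those with g(x, y) ≡ 0 (mod 5); the common zeros in that column are the intersection.
  x = 0: f ≡ 0 at y ∈ ∅; g ≡ 0 at y ∈ ∅; common: ∅.
  x = 1: f ≡ 0 at y ∈ {1, 4}; g ≡ 0 at y ∈ ∅; common: ∅.
  x = 2: f ≡ 0 at y ∈ ∅; g ≡ 0 at y ∈ {2}; common: ∅.
  x = 3: f ≡ 0 at y ∈ {2, 3}; g ≡ 0 at y ∈ {2, 3}; common: {2, 3}.
  x = 4: f ≡ 0 at y ∈ {2, 3}; g ≡ 0 at y ∈ {3}; common: {3}.
Collecting: common zeros = {(3, 2), (3, 3), (4, 3)}, so the count is 3.
Comparison with the Bézout bound: 3 ≤ 4 = deg(f)·deg(g), as expected for curves with no common component (the affine F_5-count falls short of the bound because intersections may lie at infinity, over extension fields, or carry multiplicity).


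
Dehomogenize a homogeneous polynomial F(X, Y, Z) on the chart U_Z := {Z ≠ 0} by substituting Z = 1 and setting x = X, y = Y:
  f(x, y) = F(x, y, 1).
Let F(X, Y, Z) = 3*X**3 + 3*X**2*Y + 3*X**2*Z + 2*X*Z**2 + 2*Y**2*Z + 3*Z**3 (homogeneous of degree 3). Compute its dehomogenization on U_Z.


f(x, y) = 3*x**3 + 3*x**2*y + 3*x**2 + 2*x + 2*y**2 + 3

On U_Z we set Z = 1. Each monomial c·X^i·Y^j·Z^k in F becomes c·x^i·y^j·1^k = c·x^i·y^j.
Substituting Z = 1: F(X, Y, 1) = 3*x**3 + 3*x**2*y + 3*x**2 + 2*x + 2*y**2 + 3.
Note: deg(f) ≤ deg(F) = 3; strict inequality happens when F is divisible by Z (lost terms).


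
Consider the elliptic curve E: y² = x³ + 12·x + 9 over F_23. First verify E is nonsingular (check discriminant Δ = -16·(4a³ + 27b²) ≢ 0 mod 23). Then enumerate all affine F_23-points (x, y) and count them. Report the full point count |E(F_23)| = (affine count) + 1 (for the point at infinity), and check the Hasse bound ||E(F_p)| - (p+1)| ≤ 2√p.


Affine points = {(0, 3), (0, 20), (2, 8), (2, 15), (3, 7), (3, 16), (4, 11), (4, 12), (9, 8), (9, 15), (10, 5), (10, 18), (11, 0), (12, 8), (12, 15), (13, 4), (13, 19), (14, 0), (18, 10), (18, 13), (19, 9), (19, 14), (21, 0)}; affine count = 23; |E(F_23)| = 24.

Discriminant check: Δ ∝ 4a³ + 27b² = 4·12³ + 27·9² = 4·1728 + 27·81 ≡ 14 (mod 23). Nonzero ⇒ E is nonsingular.
For each x ∈ F_23, compute rhs = x³ + 12·x + 9 mod 23, then count y ∈ F_23 with y² ≡ rhs.
  x = 0: rhs = 9, matching y values: 3, 20 (2 points).
  x = 1: rhs = 22, matching y values: none (0 points).
  x = 2: rhs = 18, matching y values: 8, 15 (2 points).
  x = 3: rhs = 3, matching y values: 7, 16 (2 points).
  x = 4: rhs = 6, matching y values: 11, 12 (2 points).
  x = 5: rhs = 10, matching y values: none (0 points).
  x = 6: rhs = 21, matching y values: none (0 points).
  x = 7: rhs = 22, matching y values: none (0 points).
  x = 8: rhs = 19, matching y values: none (0 points).
  x = 9: rhs = 18, matching y values: 8, 15 (2 points).
  x = 10: rhs = 2, matching y values: 5, 18 (2 points).
  x = 11: rhs = 0, matching y values: 0 (1 points).
  x = 12: rhs = 18, matching y values: 8, 15 (2 points).
  x = 13: rhs = 16, matching y values: 4, 19 (2 points).
  x = 14: rhs = 0, matching y values: 0 (1 points).
  x = 15: rhs = 22, matching y values: none (0 points).
  x = 16: rhs = 19, matching y values: none (0 points).
  x = 17: rhs = 20, matching y values: none (0 points).
  x = 18: rhs = 8, matching y values: 10, 13 (2 points).
  x = 19: rhs = 12, matching y values: 9, 14 (2 points).
  x = 20: rhs = 15, matching y values: none (0 points).
  x = 21: rhs = 0, matching y values: 0 (1 points).
  x = 22: rhs = 19, matching y values: none (0 points).
Total affine count: 23.
Full point count |E(F_23)| = 23 + 1 = 24.
Hasse bound: |24 − (23+1)| = |0| = 0 ≤ 2√23 ≈ 9.5917 ✓.
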